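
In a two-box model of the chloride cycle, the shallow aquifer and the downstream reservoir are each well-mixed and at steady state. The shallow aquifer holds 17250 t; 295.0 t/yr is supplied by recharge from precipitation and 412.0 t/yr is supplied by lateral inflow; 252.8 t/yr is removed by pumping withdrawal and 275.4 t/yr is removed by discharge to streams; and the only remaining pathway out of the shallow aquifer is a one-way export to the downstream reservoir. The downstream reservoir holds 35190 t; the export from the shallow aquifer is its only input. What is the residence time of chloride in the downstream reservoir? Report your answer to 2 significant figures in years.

200 yr

Balance the shallow aquifer: ΣF_in = 295.0 + 412.0 = 707.00 t/yr.
Export to the downstream reservoir = ΣF_in − (252.8 + 275.4) = 178.80 t/yr.
At steady state the output of the downstream reservoir equals its input, 178.80 t/yr.
τ = M / F = 35190 / 178.80 = 196.8 yr.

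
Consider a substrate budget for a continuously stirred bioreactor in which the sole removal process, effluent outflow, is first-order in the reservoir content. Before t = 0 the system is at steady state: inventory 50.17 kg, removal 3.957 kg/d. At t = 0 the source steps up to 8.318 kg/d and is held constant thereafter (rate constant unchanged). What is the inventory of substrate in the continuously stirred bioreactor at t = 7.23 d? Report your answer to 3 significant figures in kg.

74.2 kg

The sink rate constant is k = F₀/M₀ = 3.957/50.17 = 0.07887 d⁻¹.
Solving dM/dt = F₁ − kM with M(0) = M₀ gives M(t) = F₁/k + (M₀ − F₁/k)·e^(−kt).
F₁/k = 8.318/0.07887 = 105.46 kg; kt = 0.07887 × 7.23 = 0.5702, e^(−kt) = 0.5654.
M(7.23) = 105.46 + (50.17 − 105.46) × 0.5654 = 105.46 − 31.26 = 74.201 kg.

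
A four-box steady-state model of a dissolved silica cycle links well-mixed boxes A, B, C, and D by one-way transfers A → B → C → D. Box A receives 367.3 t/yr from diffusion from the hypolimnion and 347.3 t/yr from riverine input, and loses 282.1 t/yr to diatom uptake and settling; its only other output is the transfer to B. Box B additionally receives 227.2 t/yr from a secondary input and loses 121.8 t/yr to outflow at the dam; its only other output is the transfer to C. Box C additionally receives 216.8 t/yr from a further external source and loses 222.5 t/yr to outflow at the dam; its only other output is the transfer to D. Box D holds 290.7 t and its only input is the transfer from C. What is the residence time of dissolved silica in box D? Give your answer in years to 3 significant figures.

Box A: F(A→B) = (367.3 + 347.3) − 282.1 = 432.50 t/yr.
Box B: F(B→C) = (432.50 + 227.2) − 121.8 = 537.90 t/yr.
Box C: F(C→D) = (537.90 + 216.8) − 222.5 = 532.20 t/yr.
Box D throughput = its input = 532.20 t/yr; τ = 290.7 / 532.20 = 0.5462 yr.

0.546 yr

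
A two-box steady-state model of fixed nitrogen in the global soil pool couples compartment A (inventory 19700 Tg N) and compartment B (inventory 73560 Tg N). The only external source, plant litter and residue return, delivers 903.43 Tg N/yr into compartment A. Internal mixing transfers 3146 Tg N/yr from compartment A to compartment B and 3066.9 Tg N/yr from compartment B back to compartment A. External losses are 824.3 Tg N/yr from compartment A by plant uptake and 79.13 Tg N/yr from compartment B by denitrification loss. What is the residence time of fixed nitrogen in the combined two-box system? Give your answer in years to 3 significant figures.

For the system as a whole, the A↔B exchange is internal and contributes nothing to the throughput; only the external sinks remove mass.
M_total = 19700 + 73560 = 93260 Tg N.
ΣF_external_out = 824.3 + 79.13 = 903.43 Tg N/yr.
τ = M_total / ΣF_ext = 93260 / 903.43 = 103.2 yr.

103 yr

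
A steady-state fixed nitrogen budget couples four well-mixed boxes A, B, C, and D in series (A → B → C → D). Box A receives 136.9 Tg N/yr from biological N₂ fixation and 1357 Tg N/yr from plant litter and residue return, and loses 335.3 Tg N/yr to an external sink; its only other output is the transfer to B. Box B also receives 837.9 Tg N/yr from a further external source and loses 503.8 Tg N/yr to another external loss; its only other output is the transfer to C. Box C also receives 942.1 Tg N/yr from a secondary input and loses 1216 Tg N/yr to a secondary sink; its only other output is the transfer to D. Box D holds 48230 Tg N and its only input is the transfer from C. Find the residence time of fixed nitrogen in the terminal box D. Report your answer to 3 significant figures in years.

Box A: F(A→B) = (136.9 + 1357) − 335.3 = 1158.6 Tg N/yr.
Box B: F(B→C) = (1158.6 + 837.9) − 503.8 = 1492.7 Tg N/yr.
Box C: F(C→D) = (1492.7 + 942.1) − 1216 = 1218.8 Tg N/yr.
Box D throughput = its input = 1218.8 Tg N/yr; τ = 48230 / 1218.8 = 39.57 yr.

39.6 yr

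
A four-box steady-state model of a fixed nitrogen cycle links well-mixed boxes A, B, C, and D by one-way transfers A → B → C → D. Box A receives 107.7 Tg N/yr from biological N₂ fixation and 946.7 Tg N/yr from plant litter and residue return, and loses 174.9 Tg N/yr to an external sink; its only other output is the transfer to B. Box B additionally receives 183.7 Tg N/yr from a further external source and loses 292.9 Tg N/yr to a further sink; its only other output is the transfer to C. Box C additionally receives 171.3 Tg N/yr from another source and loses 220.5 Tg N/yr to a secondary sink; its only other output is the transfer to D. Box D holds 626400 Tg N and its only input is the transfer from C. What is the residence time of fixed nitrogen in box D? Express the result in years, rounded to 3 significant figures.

Box A: F(A→B) = (107.7 + 946.7) − 174.9 = 879.50 Tg N/yr.
Box B: F(B→C) = (879.50 + 183.7) − 292.9 = 770.30 Tg N/yr.
Box C: F(C→D) = (770.30 + 171.3) − 220.5 = 721.10 Tg N/yr.
Box D throughput = its input = 721.10 Tg N/yr; τ = 626400 / 721.10 = 868.7 yr.

869 yr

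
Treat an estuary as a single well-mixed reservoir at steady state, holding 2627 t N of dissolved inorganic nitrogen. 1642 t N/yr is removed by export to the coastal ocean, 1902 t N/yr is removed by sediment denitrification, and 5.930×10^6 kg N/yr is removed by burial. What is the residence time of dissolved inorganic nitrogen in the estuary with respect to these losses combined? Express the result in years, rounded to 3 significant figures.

0.277 yr

Convert the burial flux: 5.930×10^6 kg N/yr = 5930 t N/yr.
Total removal = 1642 + 1902 + 5930 = 9474.0 t N/yr.
τ = M / ΣF_out = 2627 / 9474.0 = 0.2773 yr.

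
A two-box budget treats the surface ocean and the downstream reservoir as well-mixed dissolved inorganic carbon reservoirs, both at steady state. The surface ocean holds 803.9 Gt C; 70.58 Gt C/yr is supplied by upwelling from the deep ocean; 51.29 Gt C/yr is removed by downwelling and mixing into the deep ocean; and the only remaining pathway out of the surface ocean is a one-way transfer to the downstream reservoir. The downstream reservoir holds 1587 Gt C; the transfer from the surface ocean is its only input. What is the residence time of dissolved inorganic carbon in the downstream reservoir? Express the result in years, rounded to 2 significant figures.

82 yr

Balance the surface ocean: ΣF_in = 70.580 Gt C/yr.
Transfer to the downstream reservoir = ΣF_in − (51.29) = 19.290 Gt C/yr.
At steady state the output of the downstream reservoir equals its input, 19.290 Gt C/yr.
τ = M / F = 1587 / 19.290 = 82.27 yr.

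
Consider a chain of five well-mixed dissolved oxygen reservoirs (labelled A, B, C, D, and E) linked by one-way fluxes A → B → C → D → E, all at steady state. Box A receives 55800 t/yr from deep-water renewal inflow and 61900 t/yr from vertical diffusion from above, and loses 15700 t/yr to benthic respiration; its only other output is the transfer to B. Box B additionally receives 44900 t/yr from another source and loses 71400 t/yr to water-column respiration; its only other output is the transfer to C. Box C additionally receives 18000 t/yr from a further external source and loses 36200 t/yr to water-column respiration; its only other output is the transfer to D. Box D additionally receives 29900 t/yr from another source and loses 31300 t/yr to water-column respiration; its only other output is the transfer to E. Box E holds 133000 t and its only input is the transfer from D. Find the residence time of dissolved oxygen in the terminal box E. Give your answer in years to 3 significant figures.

Box A: F(A→B) = (55800 + 61900) − 15700 = 102000 t/yr.
Box B: F(B→C) = (102000 + 44900) − 71400 = 75500 t/yr.
Box C: F(C→D) = (75500 + 18000) − 36200 = 57300 t/yr.
Box D: F(D→E) = (57300 + 29900) − 31300 = 55900 t/yr.
Box E throughput = its input = 55900 t/yr; τ = 133000 / 55900 = 2.379 yr.

2.38 yr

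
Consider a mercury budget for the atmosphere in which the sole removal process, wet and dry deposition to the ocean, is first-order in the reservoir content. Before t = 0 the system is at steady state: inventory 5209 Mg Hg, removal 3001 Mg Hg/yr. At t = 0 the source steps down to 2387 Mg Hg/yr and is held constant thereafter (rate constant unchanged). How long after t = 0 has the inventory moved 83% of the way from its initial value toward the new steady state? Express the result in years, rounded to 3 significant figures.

τ = M₀/F₀ = 5209/3001 = 1.736 yr.
The remaining gap fraction is e^(−t/τ); 83% covered ⇒ e^(−t/τ) = 0.170.
t = −τ ln(0.170) = 1.736 × 1.772 = 3.076 yr.

3.08 yr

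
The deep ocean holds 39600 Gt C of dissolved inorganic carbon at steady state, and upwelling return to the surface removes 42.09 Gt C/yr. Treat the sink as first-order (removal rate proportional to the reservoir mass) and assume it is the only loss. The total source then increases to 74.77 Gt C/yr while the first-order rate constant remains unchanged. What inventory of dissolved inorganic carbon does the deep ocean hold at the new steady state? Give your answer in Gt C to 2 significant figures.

70000 Gt C

Rate constant k = F/M = 42.09 / 39600 = 0.001063 yr⁻¹.
At the new steady state, source = k·M_new ⇒ M_new = 74.77 / 0.001063 = 70350 Gt C.
(Equivalently M_new = M × F_new/F_old = 39600 × 74.77/42.09.)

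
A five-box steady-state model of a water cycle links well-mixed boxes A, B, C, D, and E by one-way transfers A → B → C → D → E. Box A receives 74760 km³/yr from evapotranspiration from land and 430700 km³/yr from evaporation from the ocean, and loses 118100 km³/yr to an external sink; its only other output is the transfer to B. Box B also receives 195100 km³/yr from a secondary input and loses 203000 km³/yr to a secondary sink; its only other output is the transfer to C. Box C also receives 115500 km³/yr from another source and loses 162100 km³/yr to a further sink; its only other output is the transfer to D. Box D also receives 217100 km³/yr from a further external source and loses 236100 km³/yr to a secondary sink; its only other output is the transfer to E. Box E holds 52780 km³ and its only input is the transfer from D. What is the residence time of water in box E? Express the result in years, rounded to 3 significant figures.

Box A: F(A→B) = (74760 + 430700) − 118100 = 387360 km³/yr.
Box B: F(B→C) = (387360 + 195100) − 203000 = 379460 km³/yr.
Box C: F(C→D) = (379460 + 115500) − 162100 = 332860 km³/yr.
Box D: F(D→E) = (332860 + 217100) − 236100 = 313860 km³/yr.
Box E throughput = its input = 313860 km³/yr; τ = 52780 / 313860 = 0.1682 yr.

0.168 yr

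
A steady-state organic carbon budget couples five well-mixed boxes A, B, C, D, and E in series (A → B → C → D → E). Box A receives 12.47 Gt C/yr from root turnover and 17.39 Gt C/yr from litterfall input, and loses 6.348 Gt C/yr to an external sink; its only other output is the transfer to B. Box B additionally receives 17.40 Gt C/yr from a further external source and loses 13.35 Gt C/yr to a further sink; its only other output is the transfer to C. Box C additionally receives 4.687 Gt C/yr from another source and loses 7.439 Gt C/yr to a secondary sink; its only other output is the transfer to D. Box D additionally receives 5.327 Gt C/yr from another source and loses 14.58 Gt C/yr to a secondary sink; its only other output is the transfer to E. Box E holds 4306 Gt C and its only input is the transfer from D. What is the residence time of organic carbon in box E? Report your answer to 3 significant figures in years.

Box A: F(A→B) = (12.47 + 17.39) − 6.348 = 23.512 Gt C/yr.
Box B: F(B→C) = (23.512 + 17.40) − 13.35 = 27.562 Gt C/yr.
Box C: F(C→D) = (27.562 + 4.687) − 7.439 = 24.810 Gt C/yr.
Box D: F(D→E) = (24.810 + 5.327) − 14.58 = 15.557 Gt C/yr.
Box E throughput = its input = 15.557 Gt C/yr; τ = 4306 / 15.557 = 276.8 yr.

277 yr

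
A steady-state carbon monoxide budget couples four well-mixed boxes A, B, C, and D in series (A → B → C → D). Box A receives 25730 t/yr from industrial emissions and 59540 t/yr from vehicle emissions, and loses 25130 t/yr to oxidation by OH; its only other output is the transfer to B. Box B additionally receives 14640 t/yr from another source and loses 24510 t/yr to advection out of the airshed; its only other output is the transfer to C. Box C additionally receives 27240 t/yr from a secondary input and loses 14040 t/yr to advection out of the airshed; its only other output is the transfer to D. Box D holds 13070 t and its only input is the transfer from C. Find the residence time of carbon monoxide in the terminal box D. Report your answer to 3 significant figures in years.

0.206 yr

Box A: F(A→B) = (25730 + 59540) − 25130 = 60140 t/yr.
Box B: F(B→C) = (60140 + 14640) − 24510 = 50270 t/yr.
Box C: F(C→D) = (50270 + 27240) − 14040 = 63470 t/yr.
Box D throughput = its input = 63470 t/yr; τ = 13070 / 63470 = 0.2059 yr.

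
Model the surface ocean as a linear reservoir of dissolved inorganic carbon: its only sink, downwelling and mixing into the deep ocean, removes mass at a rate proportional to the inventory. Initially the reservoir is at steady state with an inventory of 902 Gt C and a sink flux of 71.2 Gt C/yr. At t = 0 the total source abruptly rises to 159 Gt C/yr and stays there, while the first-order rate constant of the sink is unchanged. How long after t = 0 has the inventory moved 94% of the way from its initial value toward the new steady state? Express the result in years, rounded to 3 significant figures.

τ = M₀/F₀ = 902/71.2 = 12.67 yr.
The remaining gap fraction is e^(−t/τ); 94% covered ⇒ e^(−t/τ) = 0.0600.
t = −τ ln(0.0600) = 12.67 × 2.813 = 35.64 yr.

35.6 yr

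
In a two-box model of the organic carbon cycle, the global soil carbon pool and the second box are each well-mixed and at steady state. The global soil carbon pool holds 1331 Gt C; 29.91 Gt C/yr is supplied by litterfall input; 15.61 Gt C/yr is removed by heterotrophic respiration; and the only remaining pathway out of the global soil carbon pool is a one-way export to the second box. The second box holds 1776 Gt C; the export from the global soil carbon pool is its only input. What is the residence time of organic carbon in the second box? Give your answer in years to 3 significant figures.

124 yr

Balance the global soil carbon pool: ΣF_in = 29.910 Gt C/yr.
Export to the second box = ΣF_in − (15.61) = 14.300 Gt C/yr.
At steady state the output of the second box equals its input, 14.300 Gt C/yr.
τ = M / F = 1776 / 14.300 = 124.2 yr.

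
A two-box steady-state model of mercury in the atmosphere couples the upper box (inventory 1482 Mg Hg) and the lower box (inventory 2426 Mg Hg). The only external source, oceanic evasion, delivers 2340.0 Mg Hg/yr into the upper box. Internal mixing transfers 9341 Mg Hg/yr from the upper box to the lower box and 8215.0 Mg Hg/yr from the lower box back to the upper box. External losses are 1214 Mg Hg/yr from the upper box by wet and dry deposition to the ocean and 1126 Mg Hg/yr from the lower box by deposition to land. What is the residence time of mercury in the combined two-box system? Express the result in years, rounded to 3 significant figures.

1.67 yr

Treat the two boxes together as one reservoir: the mixing fluxes between them are internal recycling, so τ = ΣM / Σ(external losses).
M_total = 1482 + 2426 = 3908.0 Mg Hg.
ΣF_external_out = 1214 + 1126 = 2340.0 Mg Hg/yr.
τ = M_total / ΣF_ext = 3908.0 / 2340.0 = 1.670 yr.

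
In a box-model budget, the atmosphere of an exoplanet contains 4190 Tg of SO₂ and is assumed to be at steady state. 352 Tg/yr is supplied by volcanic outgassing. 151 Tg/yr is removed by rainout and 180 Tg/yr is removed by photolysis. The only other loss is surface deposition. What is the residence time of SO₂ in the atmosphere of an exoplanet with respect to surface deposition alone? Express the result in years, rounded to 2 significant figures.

200 yr

At steady state ΣF_in = ΣF_out.
ΣF_in = 352.00 Tg/yr.
Surface deposition flux = ΣF_in − (151 + 180) = 352.00 − 331.0 = 21.00 Tg/yr.
τ = M / F = 4190 / 21.00 = 199.5 yr.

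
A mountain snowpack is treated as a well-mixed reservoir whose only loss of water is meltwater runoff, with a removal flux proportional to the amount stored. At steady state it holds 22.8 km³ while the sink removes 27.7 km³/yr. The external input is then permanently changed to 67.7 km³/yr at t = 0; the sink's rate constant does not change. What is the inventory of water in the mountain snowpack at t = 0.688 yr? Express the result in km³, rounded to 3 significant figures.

The sink rate constant is k = F₀/M₀ = 27.7/22.8 = 1.215 yr⁻¹.
Solving dM/dt = F₁ − kM with M(0) = M₀ gives M(t) = F₁/k + (M₀ − F₁/k)·e^(−kt).
F₁/k = 67.7/1.215 = 55.724 km³; kt = 1.215 × 0.688 = 0.8359, e^(−kt) = 0.4335.
M(0.688) = 55.724 + (22.8 − 55.724) × 0.4335 = 55.724 − 14.27 = 41.451 km³.

41.5 km³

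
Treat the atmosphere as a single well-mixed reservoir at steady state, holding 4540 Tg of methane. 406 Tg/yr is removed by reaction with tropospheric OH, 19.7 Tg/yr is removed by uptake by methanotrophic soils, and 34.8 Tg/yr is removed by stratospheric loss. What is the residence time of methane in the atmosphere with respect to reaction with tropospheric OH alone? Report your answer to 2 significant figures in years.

Residence time with respect to a single sink: τ = M / F_sink.
τ = 4540 / 406 = 11.18 yr.

11 yr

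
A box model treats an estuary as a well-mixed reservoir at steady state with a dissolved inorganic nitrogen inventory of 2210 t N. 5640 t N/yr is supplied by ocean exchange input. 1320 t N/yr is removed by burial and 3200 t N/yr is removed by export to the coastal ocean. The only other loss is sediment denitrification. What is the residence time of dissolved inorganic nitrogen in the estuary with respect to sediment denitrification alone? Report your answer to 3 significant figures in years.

At steady state ΣF_in = ΣF_out.
ΣF_in = 5640.0 t N/yr.
Sediment denitrification flux = ΣF_in − (1320 + 3200) = 5640.0 − 4520 = 1120 t N/yr.
τ = M / F = 2210 / 1120 = 1.973 yr.

1.97 yr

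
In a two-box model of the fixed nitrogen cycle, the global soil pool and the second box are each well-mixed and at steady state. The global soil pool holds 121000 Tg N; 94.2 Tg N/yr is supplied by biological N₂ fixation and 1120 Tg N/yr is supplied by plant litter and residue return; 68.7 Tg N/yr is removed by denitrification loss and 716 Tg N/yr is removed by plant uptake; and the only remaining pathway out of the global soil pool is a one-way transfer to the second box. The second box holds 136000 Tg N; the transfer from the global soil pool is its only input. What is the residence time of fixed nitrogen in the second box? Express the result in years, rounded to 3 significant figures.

317 yr

Balance the global soil pool: ΣF_in = 94.2 + 1120 = 1214.2 Tg N/yr.
Transfer to the second box = ΣF_in − (68.7 + 716) = 429.50 Tg N/yr.
At steady state the output of the second box equals its input, 429.50 Tg N/yr.
τ = M / F = 136000 / 429.50 = 316.6 yr.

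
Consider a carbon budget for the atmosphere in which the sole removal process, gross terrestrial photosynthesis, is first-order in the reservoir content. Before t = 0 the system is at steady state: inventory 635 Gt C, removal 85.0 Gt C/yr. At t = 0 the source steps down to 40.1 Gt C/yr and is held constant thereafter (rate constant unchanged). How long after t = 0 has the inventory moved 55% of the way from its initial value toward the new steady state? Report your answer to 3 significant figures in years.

τ = M₀/F₀ = 635/85.0 = 7.471 yr.
The remaining gap fraction is e^(−t/τ); 55% covered ⇒ e^(−t/τ) = 0.450.
t = −τ ln(0.450) = 7.471 × 0.7985 = 5.965 yr.

5.97 yr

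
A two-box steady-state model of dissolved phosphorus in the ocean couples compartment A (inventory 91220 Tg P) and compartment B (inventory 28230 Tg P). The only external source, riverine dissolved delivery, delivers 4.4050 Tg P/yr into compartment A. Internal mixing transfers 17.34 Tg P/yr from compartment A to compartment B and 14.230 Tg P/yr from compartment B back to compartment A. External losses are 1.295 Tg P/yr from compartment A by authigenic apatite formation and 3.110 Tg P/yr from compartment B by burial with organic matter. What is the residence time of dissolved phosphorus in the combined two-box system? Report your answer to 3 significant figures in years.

27100 yr

Residence time in the combined system uses the total inventory and the total *external* removal — internal exchanges between the two boxes cancel.
M_total = 91220 + 28230 = 119450 Tg P.
ΣF_external_out = 1.295 + 3.110 = 4.4050 Tg P/yr.
τ = M_total / ΣF_ext = 119450 / 4.4050 = 27120 yr.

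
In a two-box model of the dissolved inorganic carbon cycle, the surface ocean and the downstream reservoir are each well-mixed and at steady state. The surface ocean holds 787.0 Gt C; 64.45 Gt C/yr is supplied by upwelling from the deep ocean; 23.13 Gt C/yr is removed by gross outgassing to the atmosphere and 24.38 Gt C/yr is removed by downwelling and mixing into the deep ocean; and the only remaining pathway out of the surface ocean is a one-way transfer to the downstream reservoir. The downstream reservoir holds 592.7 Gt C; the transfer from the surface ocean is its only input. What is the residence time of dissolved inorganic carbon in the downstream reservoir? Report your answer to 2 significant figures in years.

Balance the surface ocean: ΣF_in = 64.450 Gt C/yr.
Transfer to the downstream reservoir = ΣF_in − (23.13 + 24.38) = 16.940 Gt C/yr.
At steady state the output of the downstream reservoir equals its input, 16.940 Gt C/yr.
τ = M / F = 592.7 / 16.940 = 34.99 yr.

35 yr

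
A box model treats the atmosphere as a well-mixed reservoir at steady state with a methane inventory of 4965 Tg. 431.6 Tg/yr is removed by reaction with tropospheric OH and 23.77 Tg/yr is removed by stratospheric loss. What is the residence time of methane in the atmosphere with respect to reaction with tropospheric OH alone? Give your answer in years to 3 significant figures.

Residence time with respect to a single sink: τ = M / F_sink.
τ = 4965 / 431.6 = 11.50 yr.

11.5 yr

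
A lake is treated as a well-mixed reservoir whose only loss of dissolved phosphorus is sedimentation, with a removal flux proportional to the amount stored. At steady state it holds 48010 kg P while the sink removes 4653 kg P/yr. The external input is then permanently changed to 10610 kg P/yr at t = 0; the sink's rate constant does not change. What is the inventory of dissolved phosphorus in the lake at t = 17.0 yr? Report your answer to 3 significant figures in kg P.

97600 kg P

Residence time τ = M₀/F₀ = 10.32 yr. The eventual steady state is M_∞ = M₀·(F₁/F₀) = 48010 × 10610/4653 = 109470 kg P.
The anomaly ΔM(t) = M(t) − M_∞ decays as ΔM₀·e^(−t/τ) with ΔM₀ = 48010 − 109470 = −61460 kg P.
At t = 17.0 yr, e^(−t/τ) = e^(−1.648) = 0.1925, so ΔM = −11830 kg P and M = 109470 − 11830 = 97642 kg P.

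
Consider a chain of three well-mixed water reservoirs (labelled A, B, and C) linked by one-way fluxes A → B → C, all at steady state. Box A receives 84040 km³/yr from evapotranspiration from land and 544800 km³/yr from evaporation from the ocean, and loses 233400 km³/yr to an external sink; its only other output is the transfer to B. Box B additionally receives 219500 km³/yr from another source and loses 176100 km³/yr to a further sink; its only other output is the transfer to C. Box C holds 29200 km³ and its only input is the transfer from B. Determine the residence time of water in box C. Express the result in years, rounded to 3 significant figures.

0.0665 yr

Box A: F(A→B) = (84040 + 544800) − 233400 = 395440 km³/yr.
Box B: F(B→C) = (395440 + 219500) − 176100 = 438840 km³/yr.
Box C throughput = its input = 438840 km³/yr; τ = 29200 / 438840 = 0.06654 yr.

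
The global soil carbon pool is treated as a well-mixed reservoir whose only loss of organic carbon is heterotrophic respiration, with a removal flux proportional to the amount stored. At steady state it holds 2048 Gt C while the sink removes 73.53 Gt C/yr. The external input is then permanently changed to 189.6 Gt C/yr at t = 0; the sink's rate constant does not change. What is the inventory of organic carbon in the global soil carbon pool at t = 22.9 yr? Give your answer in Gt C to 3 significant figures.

3860 Gt C

Residence time τ = M₀/F₀ = 27.85 yr. The eventual steady state is M_∞ = M₀·(F₁/F₀) = 2048 × 189.6/73.53 = 5280.8 Gt C.
The anomaly ΔM(t) = M(t) − M_∞ decays as ΔM₀·e^(−t/τ) with ΔM₀ = 2048 − 5280.8 = −3233 Gt C.
At t = 22.9 yr, e^(−t/τ) = e^(−0.8222) = 0.4395, so ΔM = −1421 Gt C and M = 5280.8 − 1421 = 3860.1 Gt C.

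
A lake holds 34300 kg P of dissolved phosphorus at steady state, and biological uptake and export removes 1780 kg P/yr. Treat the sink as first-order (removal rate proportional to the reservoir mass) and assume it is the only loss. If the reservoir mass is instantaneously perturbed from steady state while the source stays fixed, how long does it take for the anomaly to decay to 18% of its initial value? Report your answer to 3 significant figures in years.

For a linear reservoir the anomaly decays as exp(−t/τ) with τ = M/F = 34300/1780 = 19.27 yr.
exp(−t/τ) = 0.18 ⇒ t = −τ ln(0.18) = 19.27 × 1.715 = 33.04 yr.

33.0 yr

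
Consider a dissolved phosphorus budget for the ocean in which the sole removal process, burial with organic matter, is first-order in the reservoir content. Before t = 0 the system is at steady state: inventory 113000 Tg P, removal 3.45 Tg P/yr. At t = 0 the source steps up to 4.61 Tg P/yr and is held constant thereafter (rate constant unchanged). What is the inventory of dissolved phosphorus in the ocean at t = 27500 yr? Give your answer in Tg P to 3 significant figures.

135000 Tg P

τ = M₀/F₀ = 113000/3.45 = 32750 yr; rate constant k = 1/τ.
New steady state M_∞ = F₁/k = F₁·τ = 4.61 × 32750 = 150990 Tg P.
M(t) = M_∞ + (M₀ − M_∞)·e^(−t/τ); t/τ = 27500/32750 = 0.8396, so e^(−t/τ) = 0.4319.
M(t) = 150990 − 37990 × 0.4319 = 134590 Tg P.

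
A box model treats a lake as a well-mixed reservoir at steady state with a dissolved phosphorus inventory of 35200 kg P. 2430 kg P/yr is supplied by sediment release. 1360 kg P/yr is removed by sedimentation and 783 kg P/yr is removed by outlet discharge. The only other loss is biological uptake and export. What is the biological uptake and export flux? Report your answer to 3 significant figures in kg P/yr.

At steady state ΣF_in = ΣF_out.
ΣF_in = 2430.0 kg P/yr.
Biological uptake and export flux = ΣF_in − (1360 + 783) = 2430.0 − 2143 = 287.0 kg P/yr.

287 kg P/yr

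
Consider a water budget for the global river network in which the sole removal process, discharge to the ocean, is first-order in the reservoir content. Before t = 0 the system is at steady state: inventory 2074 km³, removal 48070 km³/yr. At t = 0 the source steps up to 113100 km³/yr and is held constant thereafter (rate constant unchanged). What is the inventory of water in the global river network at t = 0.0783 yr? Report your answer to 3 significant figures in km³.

4420 km³

τ = M₀/F₀ = 2074/48070 = 0.04315 yr; rate constant k = 1/τ.
New steady state M_∞ = F₁/k = F₁·τ = 113100 × 0.04315 = 4879.7 km³.
M(t) = M_∞ + (M₀ − M_∞)·e^(−t/τ); t/τ = 0.0783/0.04315 = 1.815, so e^(−t/τ) = 0.1629.
M(t) = 4879.7 − 2806 × 0.1629 = 4422.8 km³.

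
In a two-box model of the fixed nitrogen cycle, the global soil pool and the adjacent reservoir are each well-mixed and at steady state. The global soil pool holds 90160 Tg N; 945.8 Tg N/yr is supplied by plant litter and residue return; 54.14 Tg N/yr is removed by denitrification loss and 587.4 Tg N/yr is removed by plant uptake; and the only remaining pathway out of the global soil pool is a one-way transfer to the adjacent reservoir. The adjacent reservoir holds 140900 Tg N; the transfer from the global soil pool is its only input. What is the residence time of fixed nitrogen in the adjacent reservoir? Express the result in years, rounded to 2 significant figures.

Balance the global soil pool: ΣF_in = 945.80 Tg N/yr.
Transfer to the adjacent reservoir = ΣF_in − (54.14 + 587.4) = 304.26 Tg N/yr.
At steady state the output of the adjacent reservoir equals its input, 304.26 Tg N/yr.
τ = M / F = 140900 / 304.26 = 463.1 yr.

460 yr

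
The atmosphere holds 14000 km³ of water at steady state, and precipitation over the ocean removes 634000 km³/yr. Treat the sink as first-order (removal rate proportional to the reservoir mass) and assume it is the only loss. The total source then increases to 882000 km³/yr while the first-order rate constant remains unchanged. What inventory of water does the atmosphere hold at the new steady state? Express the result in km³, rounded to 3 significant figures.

Rate constant k = F/M = 634000 / 14000 = 45.29 yr⁻¹.
At the new steady state, source = k·M_new ⇒ M_new = 882000 / 45.29 = 19480 km³.
(Equivalently M_new = M × F_new/F_old = 14000 × 882000/634000.)

19500 km³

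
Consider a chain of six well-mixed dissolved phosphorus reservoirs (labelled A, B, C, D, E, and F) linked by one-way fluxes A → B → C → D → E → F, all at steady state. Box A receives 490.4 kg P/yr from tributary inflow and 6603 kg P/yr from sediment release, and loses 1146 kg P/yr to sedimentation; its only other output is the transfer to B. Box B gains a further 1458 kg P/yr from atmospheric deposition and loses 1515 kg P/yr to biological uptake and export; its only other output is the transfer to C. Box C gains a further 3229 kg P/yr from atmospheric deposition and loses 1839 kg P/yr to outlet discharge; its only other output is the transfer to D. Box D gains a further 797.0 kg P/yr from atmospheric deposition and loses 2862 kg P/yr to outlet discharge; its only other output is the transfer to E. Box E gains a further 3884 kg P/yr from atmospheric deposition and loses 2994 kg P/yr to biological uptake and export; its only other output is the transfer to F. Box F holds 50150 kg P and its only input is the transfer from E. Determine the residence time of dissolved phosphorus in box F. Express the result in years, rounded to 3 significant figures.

Box A: F(A→B) = (490.4 + 6603) − 1146 = 5947.4 kg P/yr.
Box B: F(B→C) = (5947.4 + 1458) − 1515 = 5890.4 kg P/yr.
Box C: F(C→D) = (5890.4 + 3229) − 1839 = 7280.4 kg P/yr.
Box D: F(D→E) = (7280.4 + 797.0) − 2862 = 5215.4 kg P/yr.
Box E: F(E→F) = (5215.4 + 3884) − 2994 = 6105.4 kg P/yr.
Box F throughput = its input = 6105.4 kg P/yr; τ = 50150 / 6105.4 = 8.214 yr.

8.21 yr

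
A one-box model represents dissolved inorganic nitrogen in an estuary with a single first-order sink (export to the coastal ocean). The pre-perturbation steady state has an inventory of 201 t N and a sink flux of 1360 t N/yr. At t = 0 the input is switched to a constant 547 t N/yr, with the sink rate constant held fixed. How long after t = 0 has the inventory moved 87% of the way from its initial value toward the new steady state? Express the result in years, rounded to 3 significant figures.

τ = M₀/F₀ = 201/1360 = 0.1478 yr.
The remaining gap fraction is e^(−t/τ); 87% covered ⇒ e^(−t/τ) = 0.130.
t = −τ ln(0.130) = 0.1478 × 2.040 = 0.3015 yr.

0.302 yr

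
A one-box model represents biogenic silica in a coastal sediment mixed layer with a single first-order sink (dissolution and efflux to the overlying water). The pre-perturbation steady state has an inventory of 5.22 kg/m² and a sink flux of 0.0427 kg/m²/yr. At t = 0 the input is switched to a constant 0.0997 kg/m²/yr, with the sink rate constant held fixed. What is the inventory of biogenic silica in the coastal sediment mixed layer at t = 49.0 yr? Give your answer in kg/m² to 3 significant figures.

τ = M₀/F₀ = 5.22/0.0427 = 122.2 yr; rate constant k = 1/τ.
New steady state M_∞ = F₁/k = F₁·τ = 0.0997 × 122.2 = 12.188 kg/m².
M(t) = M_∞ + (M₀ − M_∞)·e^(−t/τ); t/τ = 49.0/122.2 = 0.4008, so e^(−t/τ) = 0.6698.
M(t) = 12.188 − 6.968 × 0.6698 = 7.5211 kg/m².

7.52 kg/m²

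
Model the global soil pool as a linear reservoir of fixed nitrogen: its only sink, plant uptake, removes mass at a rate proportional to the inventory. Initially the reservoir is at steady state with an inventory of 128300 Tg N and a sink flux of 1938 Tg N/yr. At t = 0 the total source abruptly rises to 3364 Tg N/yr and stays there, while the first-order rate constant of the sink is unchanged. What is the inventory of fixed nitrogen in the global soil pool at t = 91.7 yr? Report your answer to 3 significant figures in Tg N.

τ = M₀/F₀ = 128300/1938 = 66.20 yr; rate constant k = 1/τ.
New steady state M_∞ = F₁/k = F₁·τ = 3364 × 66.20 = 222700 Tg N.
M(t) = M_∞ + (M₀ − M_∞)·e^(−t/τ); t/τ = 91.7/66.20 = 1.385, so e^(−t/τ) = 0.2503.
M(t) = 222700 − 94400 × 0.2503 = 199080 Tg N.

199000 Tg N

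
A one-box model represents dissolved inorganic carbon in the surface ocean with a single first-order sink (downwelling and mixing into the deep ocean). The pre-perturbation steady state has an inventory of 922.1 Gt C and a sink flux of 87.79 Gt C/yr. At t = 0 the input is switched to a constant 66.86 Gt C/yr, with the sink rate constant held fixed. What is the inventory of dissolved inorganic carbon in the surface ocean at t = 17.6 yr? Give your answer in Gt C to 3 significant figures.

Residence time τ = M₀/F₀ = 10.50 yr. The eventual steady state is M_∞ = M₀·(F₁/F₀) = 922.1 × 66.86/87.79 = 702.26 Gt C.
The anomaly ΔM(t) = M(t) − M_∞ decays as ΔM₀·e^(−t/τ) with ΔM₀ = 922.1 − 702.26 = 219.8 Gt C.
At t = 17.6 yr, e^(−t/τ) = e^(−1.676) = 0.1872, so ΔM = 41.15 Gt C and M = 702.26 + 41.15 = 743.41 Gt C.

743 Gt C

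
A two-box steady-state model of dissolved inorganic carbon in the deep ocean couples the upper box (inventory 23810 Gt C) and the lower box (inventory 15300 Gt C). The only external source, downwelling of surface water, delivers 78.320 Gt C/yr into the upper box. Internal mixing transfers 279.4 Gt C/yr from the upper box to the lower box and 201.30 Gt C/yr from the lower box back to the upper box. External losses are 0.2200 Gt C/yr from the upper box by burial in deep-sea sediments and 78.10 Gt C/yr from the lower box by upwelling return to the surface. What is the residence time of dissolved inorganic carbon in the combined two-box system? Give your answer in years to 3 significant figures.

For the system as a whole, the A↔B exchange is internal and contributes nothing to the throughput; only the external sinks remove mass.
M_total = 23810 + 15300 = 39110 Gt C.
ΣF_external_out = 0.2200 + 78.10 = 78.320 Gt C/yr.
τ = M_total / ΣF_ext = 39110 / 78.320 = 499.4 yr.

499 yr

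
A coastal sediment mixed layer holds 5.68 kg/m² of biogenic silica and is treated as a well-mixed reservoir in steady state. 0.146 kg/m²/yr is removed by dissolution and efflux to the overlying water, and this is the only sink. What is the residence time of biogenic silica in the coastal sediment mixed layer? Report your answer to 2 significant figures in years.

39 yr

τ = M / F = 5.68 / 0.146 = 38.90 yr.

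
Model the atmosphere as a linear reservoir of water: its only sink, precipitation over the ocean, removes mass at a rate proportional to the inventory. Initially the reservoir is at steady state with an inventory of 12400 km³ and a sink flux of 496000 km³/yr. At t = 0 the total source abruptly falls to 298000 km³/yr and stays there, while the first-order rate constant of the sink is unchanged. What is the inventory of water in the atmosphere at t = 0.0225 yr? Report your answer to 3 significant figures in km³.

9460 km³

τ = M₀/F₀ = 12400/496000 = 0.02500 yr; rate constant k = 1/τ.
New steady state M_∞ = F₁/k = F₁·τ = 298000 × 0.02500 = 7450.0 km³.
M(t) = M_∞ + (M₀ − M_∞)·e^(−t/τ); t/τ = 0.0225/0.02500 = 0.9000, so e^(−t/τ) = 0.4066.
M(t) = 7450.0 + 4950 × 0.4066 = 9462.5 km³.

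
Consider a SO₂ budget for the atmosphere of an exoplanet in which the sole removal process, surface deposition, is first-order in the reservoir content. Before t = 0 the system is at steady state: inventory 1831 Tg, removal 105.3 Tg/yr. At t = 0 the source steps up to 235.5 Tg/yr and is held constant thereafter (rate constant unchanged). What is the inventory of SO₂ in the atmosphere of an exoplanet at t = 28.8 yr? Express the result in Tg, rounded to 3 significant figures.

3660 Tg

Residence time τ = M₀/F₀ = 17.39 yr. The eventual steady state is M_∞ = M₀·(F₁/F₀) = 1831 × 235.5/105.3 = 4095.0 Tg.
The anomaly ΔM(t) = M(t) − M_∞ decays as ΔM₀·e^(−t/τ) with ΔM₀ = 1831 − 4095.0 = −2264 Tg.
At t = 28.8 yr, e^(−t/τ) = e^(−1.656) = 0.1908, so ΔM = −432.1 Tg and M = 4095.0 − 432.1 = 3662.9 Tg.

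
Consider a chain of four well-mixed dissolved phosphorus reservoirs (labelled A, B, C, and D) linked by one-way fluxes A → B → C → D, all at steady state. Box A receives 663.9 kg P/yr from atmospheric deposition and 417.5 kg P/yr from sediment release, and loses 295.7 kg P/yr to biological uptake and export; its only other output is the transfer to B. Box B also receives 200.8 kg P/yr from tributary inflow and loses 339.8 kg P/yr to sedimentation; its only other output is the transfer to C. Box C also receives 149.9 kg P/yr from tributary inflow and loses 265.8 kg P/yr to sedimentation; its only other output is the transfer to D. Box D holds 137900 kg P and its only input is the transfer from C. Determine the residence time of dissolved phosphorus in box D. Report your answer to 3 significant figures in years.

260 yr

Box A: F(A→B) = (663.9 + 417.5) − 295.7 = 785.70 kg P/yr.
Box B: F(B→C) = (785.70 + 200.8) − 339.8 = 646.70 kg P/yr.
Box C: F(C→D) = (646.70 + 149.9) − 265.8 = 530.80 kg P/yr.
Box D throughput = its input = 530.80 kg P/yr; τ = 137900 / 530.80 = 259.8 yr.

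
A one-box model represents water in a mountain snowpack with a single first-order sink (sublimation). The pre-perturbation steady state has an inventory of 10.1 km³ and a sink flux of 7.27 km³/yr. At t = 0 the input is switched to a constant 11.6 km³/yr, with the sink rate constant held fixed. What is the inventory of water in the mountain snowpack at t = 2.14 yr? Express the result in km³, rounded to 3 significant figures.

τ = M₀/F₀ = 10.1/7.27 = 1.389 yr; rate constant k = 1/τ.
New steady state M_∞ = F₁/k = F₁·τ = 11.6 × 1.389 = 16.116 km³.
M(t) = M_∞ + (M₀ − M_∞)·e^(−t/τ); t/τ = 2.14/1.389 = 1.540, so e^(−t/τ) = 0.2143.
M(t) = 16.116 − 6.016 × 0.2143 = 14.826 km³.

14.8 km³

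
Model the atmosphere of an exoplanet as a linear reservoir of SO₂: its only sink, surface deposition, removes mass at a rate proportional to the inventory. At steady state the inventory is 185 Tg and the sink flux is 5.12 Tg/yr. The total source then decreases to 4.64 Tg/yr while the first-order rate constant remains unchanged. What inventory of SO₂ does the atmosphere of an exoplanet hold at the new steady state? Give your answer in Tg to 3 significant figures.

Rate constant k = F/M = 5.12 / 185 = 0.02768 yr⁻¹.
At the new steady state, source = k·M_new ⇒ M_new = 4.64 / 0.02768 = 167.7 Tg.
(Equivalently M_new = M × F_new/F_old = 185 × 4.64/5.12.)

168 Tg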